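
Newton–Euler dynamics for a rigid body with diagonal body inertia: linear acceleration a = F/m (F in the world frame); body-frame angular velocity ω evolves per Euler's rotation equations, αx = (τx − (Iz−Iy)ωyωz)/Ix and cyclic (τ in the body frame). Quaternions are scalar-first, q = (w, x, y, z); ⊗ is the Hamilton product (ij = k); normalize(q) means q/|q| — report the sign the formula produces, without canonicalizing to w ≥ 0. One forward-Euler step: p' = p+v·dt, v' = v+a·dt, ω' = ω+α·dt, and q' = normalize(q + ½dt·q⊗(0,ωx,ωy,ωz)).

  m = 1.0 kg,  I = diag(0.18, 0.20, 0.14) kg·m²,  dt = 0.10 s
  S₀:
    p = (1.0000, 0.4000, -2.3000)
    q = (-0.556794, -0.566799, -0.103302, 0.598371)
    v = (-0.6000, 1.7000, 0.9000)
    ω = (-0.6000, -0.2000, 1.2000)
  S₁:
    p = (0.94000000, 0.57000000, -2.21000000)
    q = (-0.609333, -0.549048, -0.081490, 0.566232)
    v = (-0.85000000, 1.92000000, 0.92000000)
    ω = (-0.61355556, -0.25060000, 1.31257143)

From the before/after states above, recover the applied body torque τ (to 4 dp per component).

Δω = ω₁−ω₀ = (-0.01355556, -0.05060000, 0.11257143)
τ = I·(Δω/dt) + ω₀×(Iω₀) = (-0.0100, -0.1300, 0.1600)

τ = (-0.0100, -0.1300, 0.1600)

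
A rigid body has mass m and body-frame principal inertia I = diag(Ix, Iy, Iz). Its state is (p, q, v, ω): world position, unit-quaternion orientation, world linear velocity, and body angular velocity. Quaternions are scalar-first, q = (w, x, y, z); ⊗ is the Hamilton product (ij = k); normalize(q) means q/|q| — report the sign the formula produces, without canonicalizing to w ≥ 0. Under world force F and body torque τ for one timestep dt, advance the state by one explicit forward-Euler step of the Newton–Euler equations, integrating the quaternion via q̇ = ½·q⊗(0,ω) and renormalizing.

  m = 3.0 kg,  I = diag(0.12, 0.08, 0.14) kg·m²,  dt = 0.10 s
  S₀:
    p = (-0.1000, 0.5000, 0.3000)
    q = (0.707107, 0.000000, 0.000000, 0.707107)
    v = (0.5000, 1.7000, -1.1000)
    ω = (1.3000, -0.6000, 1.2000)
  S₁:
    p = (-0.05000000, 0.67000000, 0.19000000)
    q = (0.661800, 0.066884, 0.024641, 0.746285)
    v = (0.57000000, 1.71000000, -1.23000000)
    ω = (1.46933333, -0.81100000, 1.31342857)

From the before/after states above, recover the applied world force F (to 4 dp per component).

F = (2.1000, 0.3000, -3.9000)

v₁ − v₀ = (0.07000000, 0.01000000, -0.13000000)
applied force F = (2.1000, 0.3000, -3.9000)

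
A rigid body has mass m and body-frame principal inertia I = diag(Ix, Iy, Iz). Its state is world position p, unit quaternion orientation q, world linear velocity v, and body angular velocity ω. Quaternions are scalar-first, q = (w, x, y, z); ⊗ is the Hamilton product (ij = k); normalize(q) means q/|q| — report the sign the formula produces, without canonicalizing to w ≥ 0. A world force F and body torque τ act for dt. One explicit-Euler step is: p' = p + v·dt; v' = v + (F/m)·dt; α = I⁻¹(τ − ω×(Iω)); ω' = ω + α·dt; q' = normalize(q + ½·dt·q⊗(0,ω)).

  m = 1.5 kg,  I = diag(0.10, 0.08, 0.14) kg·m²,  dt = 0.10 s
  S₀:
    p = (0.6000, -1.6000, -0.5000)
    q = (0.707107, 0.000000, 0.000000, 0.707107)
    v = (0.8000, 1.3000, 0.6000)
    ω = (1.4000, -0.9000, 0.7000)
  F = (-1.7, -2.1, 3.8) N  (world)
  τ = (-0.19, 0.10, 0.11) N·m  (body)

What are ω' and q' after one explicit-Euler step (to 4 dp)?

ω' = (1.2478, -0.7260, 0.7606)
q' = (0.6796, 0.0810, 0.0176, 0.7289)

precession coupling ω×(Iω) = (-0.0378, -0.0392, 0.0252)
angular accel α = (-1.5220, 1.7400, 0.6057)
new body rate ω' = (1.2478, -0.7260, 0.7606)
q⊗(0,ω) = (-0.4949749, 1.6263461, 0.3535535, 0.4949749)
q' = normalize(q + ½dt·q⊗(0,ω)) = (0.6796, 0.0810, 0.0176, 0.7289)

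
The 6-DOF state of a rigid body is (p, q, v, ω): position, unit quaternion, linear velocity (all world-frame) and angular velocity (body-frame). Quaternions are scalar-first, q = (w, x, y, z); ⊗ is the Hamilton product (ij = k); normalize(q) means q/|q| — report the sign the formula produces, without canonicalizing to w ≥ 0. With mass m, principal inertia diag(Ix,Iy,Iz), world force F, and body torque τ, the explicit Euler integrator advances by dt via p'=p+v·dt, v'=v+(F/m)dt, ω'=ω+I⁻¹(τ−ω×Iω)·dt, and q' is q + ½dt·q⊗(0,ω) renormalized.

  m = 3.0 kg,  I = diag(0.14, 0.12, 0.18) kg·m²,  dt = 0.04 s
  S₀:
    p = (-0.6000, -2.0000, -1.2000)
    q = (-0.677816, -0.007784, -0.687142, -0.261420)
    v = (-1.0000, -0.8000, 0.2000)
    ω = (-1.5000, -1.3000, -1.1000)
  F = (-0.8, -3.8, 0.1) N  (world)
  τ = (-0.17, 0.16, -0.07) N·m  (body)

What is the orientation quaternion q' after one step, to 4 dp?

q' = (-0.7009, 0.0208, -0.6612, -0.2666)

Hamilton product q⊗(0,ω) = (-1.1925226, 1.4327342, 1.2647284, -0.2749962)
q' = normalize(q + ½dt·q⊗(0,ω)) = (-0.7009, 0.0208, -0.6612, -0.2666)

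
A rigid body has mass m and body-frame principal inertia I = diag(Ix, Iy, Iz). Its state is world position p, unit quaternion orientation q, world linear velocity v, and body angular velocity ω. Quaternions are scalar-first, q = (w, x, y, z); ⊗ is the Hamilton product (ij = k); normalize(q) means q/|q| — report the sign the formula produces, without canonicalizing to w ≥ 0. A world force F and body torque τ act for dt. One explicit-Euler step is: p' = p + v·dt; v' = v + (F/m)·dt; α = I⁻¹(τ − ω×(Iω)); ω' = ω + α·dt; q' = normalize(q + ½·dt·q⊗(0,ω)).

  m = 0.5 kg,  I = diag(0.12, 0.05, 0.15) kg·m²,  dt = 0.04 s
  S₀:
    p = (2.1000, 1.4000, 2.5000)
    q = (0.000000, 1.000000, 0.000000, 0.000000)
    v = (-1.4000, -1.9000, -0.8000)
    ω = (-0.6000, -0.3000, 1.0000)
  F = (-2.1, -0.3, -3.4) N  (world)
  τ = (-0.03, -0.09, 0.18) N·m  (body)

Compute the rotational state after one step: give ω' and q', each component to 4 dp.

ω×(Iω) gyroscopic = (-0.0300, 0.0180, -0.0126)
(τ − ω×Iω)/I = (0.0000, -2.1600, 1.2840)
ω + α·dt = (-0.6000, -0.3864, 1.0514)
Hamilton product q⊗(0,ω) = (0.6000000, 0.0000000, -1.0000000, -0.3000000)
q + ½dt·q⊗(0,ω), renormalized = (0.0120, 0.9997, -0.0200, -0.0060)

ω' = (-0.6000, -0.3864, 1.0514)
q' = (0.0120, 0.9997, -0.0200, -0.0060)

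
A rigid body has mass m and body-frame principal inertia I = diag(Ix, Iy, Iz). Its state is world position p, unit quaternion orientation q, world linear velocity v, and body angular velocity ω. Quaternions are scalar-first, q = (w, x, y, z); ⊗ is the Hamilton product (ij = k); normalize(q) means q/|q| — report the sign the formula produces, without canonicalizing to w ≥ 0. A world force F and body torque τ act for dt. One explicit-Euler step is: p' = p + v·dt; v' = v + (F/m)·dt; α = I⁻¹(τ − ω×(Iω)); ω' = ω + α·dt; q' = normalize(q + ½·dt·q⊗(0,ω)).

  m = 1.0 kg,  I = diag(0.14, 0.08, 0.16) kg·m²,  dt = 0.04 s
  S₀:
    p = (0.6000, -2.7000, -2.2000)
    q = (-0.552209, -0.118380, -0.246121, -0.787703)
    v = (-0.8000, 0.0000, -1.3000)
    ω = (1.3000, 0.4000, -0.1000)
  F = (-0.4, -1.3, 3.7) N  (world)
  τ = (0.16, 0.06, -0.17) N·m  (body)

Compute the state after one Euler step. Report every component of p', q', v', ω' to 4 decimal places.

p' = (0.5680, -2.7000, -2.2520)
q' = (-0.5485, -0.1259, -0.2712, -0.7809)
v' = (-0.8160, -0.0520, -1.1520)
ω' = (1.3466, 0.4287, -0.1347)

angular accel α = (1.1657, 0.7175, -0.8675)
new body rate ω' = (1.3466, 0.4287, -0.1347)
q⊗(0,ω) = (0.1735721, -0.3781784, -1.2567355, 0.3278262)
updated quaternion q' = (-0.5485, -0.1259, -0.2712, -0.7809)
a = (-0.4000, -1.3000, 3.7000)
p' = p + v·dt = (0.5680, -2.7000, -2.2520)
v' = v + a·dt = (-0.8160, -0.0520, -1.1520)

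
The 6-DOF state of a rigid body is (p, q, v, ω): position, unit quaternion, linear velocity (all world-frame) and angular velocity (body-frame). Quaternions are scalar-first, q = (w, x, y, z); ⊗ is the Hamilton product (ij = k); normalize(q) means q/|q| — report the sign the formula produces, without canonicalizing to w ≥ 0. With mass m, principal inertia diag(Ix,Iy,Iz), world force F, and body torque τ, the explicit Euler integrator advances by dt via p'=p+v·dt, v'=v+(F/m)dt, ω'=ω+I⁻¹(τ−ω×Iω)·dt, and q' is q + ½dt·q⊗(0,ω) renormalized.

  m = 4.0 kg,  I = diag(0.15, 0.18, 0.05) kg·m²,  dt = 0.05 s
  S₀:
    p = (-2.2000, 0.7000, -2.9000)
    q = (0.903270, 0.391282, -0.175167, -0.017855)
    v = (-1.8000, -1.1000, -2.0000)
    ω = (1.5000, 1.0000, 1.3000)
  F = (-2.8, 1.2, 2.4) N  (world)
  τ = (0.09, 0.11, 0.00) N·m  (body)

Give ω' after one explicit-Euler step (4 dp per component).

gyro term ω×Iω = (-0.1690, 0.1950, 0.0450)
angular accel α = (1.7267, -0.4722, -0.9000)
ω + α·dt = (1.5863, 0.9764, 1.2550)

ω' = (1.5863, 0.9764, 1.2550)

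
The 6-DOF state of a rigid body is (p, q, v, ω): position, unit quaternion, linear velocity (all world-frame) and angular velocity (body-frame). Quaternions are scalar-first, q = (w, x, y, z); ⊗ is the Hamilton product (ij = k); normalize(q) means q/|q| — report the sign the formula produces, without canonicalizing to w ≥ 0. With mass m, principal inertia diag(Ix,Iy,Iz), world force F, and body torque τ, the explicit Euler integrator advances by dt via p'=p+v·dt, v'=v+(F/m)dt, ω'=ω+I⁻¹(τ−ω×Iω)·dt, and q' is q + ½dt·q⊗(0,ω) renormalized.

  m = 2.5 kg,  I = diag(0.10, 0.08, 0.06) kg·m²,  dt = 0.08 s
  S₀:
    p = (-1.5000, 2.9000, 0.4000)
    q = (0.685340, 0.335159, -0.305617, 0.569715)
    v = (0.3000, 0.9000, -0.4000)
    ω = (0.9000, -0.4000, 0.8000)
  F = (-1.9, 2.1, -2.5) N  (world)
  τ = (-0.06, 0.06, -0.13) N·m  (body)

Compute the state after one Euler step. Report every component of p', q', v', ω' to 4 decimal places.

precession coupling ω×(Iω) = (0.0064, 0.0288, 0.0072)
α = I⁻¹(τ − ω×Iω) = (-0.6640, 0.3900, -2.2867)
new body rate ω' = (0.8469, -0.3688, 0.6171)
Hamilton product q⊗(0,ω) = (-0.8796619, 0.6001984, -0.0295197, 0.6892637)
q' = normalize(q + ½dt·q⊗(0,ω)) = (0.6493, 0.3587, -0.3064, 0.5965)
a = F/m = (-0.7600, 0.8400, -1.0000)
p' = p + v·dt = (-1.4760, 2.9720, 0.3680)
v' = v + a·dt = (0.2392, 0.9672, -0.4800)

p' = (-1.4760, 2.9720, 0.3680)
q' = (0.6493, 0.3587, -0.3064, 0.5965)
v' = (0.2392, 0.9672, -0.4800)
ω' = (0.8469, -0.3688, 0.6171)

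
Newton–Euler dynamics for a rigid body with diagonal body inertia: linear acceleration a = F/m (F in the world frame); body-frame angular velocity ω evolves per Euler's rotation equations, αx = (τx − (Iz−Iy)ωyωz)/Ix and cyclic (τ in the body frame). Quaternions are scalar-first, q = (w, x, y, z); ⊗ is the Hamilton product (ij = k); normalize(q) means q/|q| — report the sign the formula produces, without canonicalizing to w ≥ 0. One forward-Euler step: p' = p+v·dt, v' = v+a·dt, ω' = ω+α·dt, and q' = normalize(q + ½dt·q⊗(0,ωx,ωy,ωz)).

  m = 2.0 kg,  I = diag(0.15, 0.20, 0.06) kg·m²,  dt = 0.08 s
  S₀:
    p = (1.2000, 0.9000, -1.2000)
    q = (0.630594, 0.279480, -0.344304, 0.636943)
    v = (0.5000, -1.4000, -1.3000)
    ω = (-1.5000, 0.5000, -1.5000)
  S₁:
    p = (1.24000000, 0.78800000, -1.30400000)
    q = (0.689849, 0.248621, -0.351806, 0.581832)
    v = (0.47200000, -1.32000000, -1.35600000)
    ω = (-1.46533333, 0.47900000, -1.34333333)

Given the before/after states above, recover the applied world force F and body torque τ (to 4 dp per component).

ω₁ − ω₀ = (0.03466667, -0.02100000, 0.15666667)
precession coupling = (0.1050, 0.2025, -0.0375)
τ = I·(Δω/dt) + ω₀×(Iω₀) = (0.1700, 0.1500, 0.0800)
velocity change Δv = (-0.02800000, 0.08000000, -0.05600000)
applied force F = (-0.7000, 2.0000, -1.4000)

F = (-0.7000, 2.0000, -1.4000)
τ = (0.1700, 0.1500, 0.0800)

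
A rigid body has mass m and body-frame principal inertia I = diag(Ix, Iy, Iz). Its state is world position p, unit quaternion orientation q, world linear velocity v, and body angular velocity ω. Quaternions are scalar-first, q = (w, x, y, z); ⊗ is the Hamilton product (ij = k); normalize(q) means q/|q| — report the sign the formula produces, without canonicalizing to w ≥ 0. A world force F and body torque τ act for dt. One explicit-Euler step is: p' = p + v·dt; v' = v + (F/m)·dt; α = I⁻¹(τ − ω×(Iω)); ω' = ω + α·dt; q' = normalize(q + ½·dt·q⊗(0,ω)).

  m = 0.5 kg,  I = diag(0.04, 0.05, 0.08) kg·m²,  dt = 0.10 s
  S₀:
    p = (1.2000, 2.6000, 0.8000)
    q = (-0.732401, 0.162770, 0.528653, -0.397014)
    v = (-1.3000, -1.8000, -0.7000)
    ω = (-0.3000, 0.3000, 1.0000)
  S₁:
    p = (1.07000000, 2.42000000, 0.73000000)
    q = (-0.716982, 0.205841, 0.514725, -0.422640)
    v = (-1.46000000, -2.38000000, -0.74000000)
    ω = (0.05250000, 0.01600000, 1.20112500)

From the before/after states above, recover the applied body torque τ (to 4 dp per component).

rate change Δω = (0.35250000, -0.28400000, 0.20112500)
ω₀×(Iω₀) = (0.0090, 0.0120, -0.0009)
τ = I·(Δω/dt) + ω₀×(Iω₀) = (0.1500, -0.1300, 0.1600)

τ = (0.1500, -0.1300, 0.1600)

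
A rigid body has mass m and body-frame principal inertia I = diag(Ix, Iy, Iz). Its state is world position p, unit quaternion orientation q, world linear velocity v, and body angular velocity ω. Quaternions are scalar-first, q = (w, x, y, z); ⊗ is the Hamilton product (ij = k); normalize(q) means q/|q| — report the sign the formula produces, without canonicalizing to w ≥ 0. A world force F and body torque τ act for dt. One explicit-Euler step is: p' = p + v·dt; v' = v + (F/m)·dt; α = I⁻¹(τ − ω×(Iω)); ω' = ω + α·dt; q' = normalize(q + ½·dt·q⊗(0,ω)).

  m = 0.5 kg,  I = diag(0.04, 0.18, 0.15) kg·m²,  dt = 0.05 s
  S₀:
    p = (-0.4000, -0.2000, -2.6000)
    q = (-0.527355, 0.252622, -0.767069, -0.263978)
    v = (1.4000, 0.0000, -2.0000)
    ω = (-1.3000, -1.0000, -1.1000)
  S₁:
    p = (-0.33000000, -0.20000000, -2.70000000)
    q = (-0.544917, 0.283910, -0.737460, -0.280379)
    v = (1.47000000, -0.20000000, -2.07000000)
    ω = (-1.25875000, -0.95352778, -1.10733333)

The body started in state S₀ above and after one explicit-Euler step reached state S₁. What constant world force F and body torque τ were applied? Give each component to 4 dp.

F = (0.7000, -2.0000, -0.7000)
τ = (0.0000, 0.0100, 0.1600)

velocity change Δv = (0.07000000, -0.20000000, -0.07000000)
applied force F = (0.7000, -2.0000, -0.7000)
Δω = ω₁−ω₀ = (0.04125000, 0.04647222, -0.00733333)
τ = I·(Δω/dt) + ω₀×(Iω₀) = (0.0000, 0.0100, 0.1600)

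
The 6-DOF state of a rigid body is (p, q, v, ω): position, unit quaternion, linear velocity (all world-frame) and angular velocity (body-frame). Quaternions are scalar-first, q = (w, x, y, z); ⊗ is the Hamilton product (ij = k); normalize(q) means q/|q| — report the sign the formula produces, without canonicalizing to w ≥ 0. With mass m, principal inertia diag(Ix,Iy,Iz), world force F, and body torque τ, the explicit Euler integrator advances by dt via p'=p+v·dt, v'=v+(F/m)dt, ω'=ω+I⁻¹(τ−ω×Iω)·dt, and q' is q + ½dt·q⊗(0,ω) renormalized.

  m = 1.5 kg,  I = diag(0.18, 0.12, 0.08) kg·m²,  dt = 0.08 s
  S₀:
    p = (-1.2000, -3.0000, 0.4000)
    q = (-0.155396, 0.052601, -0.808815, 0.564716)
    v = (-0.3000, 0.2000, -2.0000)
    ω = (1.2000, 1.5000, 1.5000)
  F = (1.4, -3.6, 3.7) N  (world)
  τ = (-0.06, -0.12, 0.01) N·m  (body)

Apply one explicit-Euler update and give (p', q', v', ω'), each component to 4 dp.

p' = (-1.2240, -2.9840, 0.2400)
q' = (-0.1426, -0.0371, -0.7904, 0.5946)
v' = (-0.2253, 0.0080, -1.8027)
ω' = (1.2133, 1.3000, 1.6180)

a = F/m = (0.9333, -2.4000, 2.4667)
p + v·dt = (-1.2240, -2.9840, 0.2400)
v' = v + a·dt = (-0.2253, 0.0080, -1.8027)
(τ − ω×Iω)/I = (0.1667, -2.5000, 1.4750)
new body rate ω' = (1.2133, 1.3000, 1.6180)
q⊗(0,ω) = (0.3030273, -2.2467717, 0.3656637, 0.8163855)
q' = normalize(q + ½dt·q⊗(0,ω)) = (-0.1426, -0.0371, -0.7904, 0.5946)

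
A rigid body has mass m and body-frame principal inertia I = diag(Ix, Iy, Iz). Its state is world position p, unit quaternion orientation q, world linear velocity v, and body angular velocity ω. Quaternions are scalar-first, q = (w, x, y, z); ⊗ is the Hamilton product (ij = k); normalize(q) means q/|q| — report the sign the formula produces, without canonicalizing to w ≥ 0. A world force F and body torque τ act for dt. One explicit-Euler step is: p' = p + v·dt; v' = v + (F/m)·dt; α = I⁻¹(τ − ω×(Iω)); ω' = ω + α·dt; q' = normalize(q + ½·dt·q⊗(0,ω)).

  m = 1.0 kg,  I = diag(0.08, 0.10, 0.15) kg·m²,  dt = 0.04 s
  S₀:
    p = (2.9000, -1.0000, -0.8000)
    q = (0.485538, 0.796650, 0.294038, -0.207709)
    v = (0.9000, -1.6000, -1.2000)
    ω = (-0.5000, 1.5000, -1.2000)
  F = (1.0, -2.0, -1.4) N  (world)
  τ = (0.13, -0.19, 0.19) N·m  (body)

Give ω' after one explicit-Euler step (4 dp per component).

ω' = (-0.3900, 1.4408, -1.1453)

ω×(Iω) gyroscopic = (-0.0900, -0.0420, -0.0150)
angular accel α = (2.7500, -1.4800, 1.3667)
ω' = ω + α·dt = (-0.3900, 1.4408, -1.1453)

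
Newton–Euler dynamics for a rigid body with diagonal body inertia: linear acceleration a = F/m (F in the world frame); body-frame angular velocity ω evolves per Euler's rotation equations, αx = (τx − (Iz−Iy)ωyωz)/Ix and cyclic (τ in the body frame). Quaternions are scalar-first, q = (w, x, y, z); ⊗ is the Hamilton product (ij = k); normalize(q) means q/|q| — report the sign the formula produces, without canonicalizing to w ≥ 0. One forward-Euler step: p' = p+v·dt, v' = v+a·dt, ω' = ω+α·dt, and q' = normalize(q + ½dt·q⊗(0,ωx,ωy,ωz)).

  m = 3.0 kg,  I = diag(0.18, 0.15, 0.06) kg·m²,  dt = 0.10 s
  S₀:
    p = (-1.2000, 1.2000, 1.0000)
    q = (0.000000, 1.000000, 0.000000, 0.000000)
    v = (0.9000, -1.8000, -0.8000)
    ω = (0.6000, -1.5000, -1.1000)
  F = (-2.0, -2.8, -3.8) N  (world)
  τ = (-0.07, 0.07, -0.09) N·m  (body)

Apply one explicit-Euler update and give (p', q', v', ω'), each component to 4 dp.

new position p' = (-1.1100, 1.0200, 0.9200)
v + (F/m)dt = (0.8333, -1.8933, -0.9267)
gyro term ω×Iω = (-0.1485, -0.0792, 0.0270)
α = I⁻¹(τ − ω×Iω) = (0.4361, 0.9947, -1.9500)
new body rate ω' = (0.6436, -1.4005, -1.2950)
2q̇ = q⊗(0,ω) = (-0.6000000, 0.0000000, 1.1000000, -1.5000000)
q + ½dt·q⊗(0,ω), renormalized = (-0.0299, 0.9953, 0.0547, -0.0746)

p' = (-1.1100, 1.0200, 0.9200)
q' = (-0.0299, 0.9953, 0.0547, -0.0746)
v' = (0.8333, -1.8933, -0.9267)
ω' = (0.6436, -1.4005, -1.2950)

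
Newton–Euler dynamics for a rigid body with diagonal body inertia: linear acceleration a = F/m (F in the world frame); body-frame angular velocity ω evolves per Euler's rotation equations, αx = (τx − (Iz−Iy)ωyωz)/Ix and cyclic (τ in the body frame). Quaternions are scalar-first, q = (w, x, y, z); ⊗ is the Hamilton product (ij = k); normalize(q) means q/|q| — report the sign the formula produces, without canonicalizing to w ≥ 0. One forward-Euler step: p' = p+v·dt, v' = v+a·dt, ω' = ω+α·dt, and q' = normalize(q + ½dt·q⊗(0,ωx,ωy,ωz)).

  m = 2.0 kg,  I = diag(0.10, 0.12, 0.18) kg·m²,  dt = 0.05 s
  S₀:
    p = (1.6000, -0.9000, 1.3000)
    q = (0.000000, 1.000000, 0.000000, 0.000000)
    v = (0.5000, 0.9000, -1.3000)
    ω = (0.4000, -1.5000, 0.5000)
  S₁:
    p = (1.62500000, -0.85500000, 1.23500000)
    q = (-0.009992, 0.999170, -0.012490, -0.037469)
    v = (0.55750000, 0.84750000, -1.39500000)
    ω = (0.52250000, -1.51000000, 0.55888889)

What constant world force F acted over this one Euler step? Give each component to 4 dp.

velocity change Δv = (0.05750000, -0.05250000, -0.09500000)
applied force F = (2.3000, -2.1000, -3.8000)

F = (2.3000, -2.1000, -3.8000)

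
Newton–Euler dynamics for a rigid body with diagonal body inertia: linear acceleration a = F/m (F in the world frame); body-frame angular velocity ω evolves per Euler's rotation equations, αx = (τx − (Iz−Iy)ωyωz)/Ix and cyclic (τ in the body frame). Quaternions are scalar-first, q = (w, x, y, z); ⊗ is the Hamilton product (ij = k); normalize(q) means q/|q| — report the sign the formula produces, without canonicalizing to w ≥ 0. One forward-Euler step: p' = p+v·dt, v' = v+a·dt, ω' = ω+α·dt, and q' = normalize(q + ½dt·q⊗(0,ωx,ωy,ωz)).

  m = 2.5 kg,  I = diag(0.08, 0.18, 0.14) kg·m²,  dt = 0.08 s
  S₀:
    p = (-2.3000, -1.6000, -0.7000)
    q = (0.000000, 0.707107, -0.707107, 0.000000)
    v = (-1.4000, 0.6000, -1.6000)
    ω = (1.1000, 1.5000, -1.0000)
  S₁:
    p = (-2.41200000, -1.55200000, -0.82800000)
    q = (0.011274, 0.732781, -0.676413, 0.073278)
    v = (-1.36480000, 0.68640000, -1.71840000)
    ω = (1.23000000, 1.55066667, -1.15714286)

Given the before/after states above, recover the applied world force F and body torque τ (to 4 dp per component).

F = (1.1000, 2.7000, -3.7000)
τ = (0.1900, 0.1800, -0.1100)

Δv = v₁−v₀ = (0.03520000, 0.08640000, -0.11840000)
applied force F = (1.1000, 2.7000, -3.7000)
rate change Δω = (0.13000000, 0.05066667, -0.15714286)
ω₀×(Iω₀) = (0.0600, 0.0660, 0.1650)
applied torque τ = (0.1900, 0.1800, -0.1100)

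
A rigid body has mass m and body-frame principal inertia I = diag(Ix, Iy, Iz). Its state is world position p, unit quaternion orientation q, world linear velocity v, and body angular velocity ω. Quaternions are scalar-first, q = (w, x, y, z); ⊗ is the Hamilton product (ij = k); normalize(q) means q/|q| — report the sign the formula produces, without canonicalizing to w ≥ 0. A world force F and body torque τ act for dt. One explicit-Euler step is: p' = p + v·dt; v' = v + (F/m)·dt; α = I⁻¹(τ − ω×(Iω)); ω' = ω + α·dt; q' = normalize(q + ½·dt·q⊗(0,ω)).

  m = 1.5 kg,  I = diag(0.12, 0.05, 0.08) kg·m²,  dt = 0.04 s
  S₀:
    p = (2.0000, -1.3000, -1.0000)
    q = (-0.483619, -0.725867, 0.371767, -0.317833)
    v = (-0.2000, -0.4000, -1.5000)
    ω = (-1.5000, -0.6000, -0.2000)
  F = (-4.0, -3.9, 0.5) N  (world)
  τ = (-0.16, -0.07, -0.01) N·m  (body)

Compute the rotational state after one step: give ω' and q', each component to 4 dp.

ω' = (-1.5545, -0.6656, -0.1735)
q' = (-0.5019, -0.7163, 0.3840, -0.2959)

precession coupling ω×(Iω) = (0.0036, 0.0120, -0.0630)
α = I⁻¹(τ − ω×Iω) = (-1.3633, -1.6400, 0.6625)
ω + α·dt = (-1.5545, -0.6656, -0.1735)
Hamilton product q⊗(0,ω) = (-0.9293069, 0.4603753, 0.6217475, 1.0898945)
q' = normalize(q + ½dt·q⊗(0,ω)) = (-0.5019, -0.7163, 0.3840, -0.2959)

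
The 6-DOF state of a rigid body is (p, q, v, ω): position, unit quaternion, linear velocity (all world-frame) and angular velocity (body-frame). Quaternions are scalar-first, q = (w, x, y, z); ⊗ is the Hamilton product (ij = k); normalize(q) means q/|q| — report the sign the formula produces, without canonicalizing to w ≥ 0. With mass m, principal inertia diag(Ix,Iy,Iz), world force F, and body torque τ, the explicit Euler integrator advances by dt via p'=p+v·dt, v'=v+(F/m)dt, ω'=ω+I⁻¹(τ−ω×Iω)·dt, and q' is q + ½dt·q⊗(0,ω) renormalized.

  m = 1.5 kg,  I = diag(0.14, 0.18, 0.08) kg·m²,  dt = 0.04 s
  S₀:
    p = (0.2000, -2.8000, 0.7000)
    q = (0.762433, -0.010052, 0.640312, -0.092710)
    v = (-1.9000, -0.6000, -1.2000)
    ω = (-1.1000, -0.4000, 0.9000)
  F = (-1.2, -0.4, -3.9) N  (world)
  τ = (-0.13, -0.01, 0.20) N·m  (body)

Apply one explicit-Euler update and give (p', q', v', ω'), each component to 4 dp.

ω×(Iω) gyroscopic = (0.0360, -0.0594, 0.0176)
angular accel α = (-1.1857, 0.2744, 2.2800)
new body rate ω' = (-1.1474, -0.3890, 0.9912)
Hamilton product q⊗(0,ω) = (0.3285066, -0.2994795, -0.1939454, 1.3945537)
q + ½dt·q⊗(0,ω), renormalized = (0.7687, -0.0160, 0.6362, -0.0648)
linear accel F/m = (-0.8000, -0.2667, -2.6000)
new position p' = (0.1240, -2.8240, 0.6520)
v + (F/m)dt = (-1.9320, -0.6107, -1.3040)

p' = (0.1240, -2.8240, 0.6520)
q' = (0.7687, -0.0160, 0.6362, -0.0648)
v' = (-1.9320, -0.6107, -1.3040)
ω' = (-1.1474, -0.3890, 0.9912)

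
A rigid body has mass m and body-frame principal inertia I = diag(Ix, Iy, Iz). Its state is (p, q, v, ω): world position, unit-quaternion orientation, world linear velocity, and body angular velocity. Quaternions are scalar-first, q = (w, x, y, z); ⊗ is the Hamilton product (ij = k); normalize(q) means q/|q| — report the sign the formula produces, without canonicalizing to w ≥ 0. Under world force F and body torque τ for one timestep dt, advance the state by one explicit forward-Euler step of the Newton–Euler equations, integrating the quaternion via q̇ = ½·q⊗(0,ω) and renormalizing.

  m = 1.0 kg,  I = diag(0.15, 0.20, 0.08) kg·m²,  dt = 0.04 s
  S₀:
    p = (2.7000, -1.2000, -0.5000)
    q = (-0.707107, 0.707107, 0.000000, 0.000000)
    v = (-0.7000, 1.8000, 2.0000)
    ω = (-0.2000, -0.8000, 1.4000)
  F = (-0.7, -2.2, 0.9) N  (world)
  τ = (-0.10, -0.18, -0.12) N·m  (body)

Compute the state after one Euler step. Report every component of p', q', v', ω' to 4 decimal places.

p' = (2.6720, -1.1280, -0.4200)
q' = (-0.7039, 0.7096, -0.0085, -0.0311)
v' = (-0.7280, 1.7120, 2.0360)
ω' = (-0.2625, -0.8321, 1.3360)

precession coupling ω×(Iω) = (0.1344, -0.0196, 0.0080)
angular accel α = (-1.5627, -0.8020, -1.6000)
new body rate ω' = (-0.2625, -0.8321, 1.3360)
q⊗(0,ω) = (0.1414214, 0.1414214, -0.4242642, -1.5556354)
updated quaternion q' = (-0.7039, 0.7096, -0.0085, -0.0311)
p' = p + v·dt = (2.6720, -1.1280, -0.4200)
v + (F/m)dt = (-0.7280, 1.7120, 2.0360)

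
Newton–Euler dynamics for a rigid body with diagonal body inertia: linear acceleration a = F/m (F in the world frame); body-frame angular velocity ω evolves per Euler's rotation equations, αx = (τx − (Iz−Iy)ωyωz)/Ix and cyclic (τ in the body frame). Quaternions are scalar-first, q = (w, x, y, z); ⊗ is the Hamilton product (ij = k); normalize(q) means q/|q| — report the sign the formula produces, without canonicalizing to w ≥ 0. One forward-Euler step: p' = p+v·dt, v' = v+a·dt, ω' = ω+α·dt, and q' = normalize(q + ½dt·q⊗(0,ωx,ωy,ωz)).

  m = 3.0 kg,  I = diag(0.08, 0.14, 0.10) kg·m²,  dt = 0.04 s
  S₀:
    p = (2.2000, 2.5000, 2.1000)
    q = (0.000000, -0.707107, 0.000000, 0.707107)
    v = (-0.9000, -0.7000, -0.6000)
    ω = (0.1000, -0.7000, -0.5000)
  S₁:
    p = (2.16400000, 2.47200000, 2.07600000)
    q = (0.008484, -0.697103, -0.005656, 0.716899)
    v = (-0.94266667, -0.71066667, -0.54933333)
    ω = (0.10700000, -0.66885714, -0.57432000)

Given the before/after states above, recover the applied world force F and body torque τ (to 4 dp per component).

ω₁ − ω₀ = (0.00700000, 0.03114286, -0.07432000)
ω₀×(Iω₀) = (-0.0140, 0.0010, -0.0042)
τ = I·(Δω/dt) + ω₀×(Iω₀) = (0.0000, 0.1100, -0.1900)
v₁ − v₀ = (-0.04266667, -0.01066667, 0.05066667)
F = m·Δv/dt = (-3.2000, -0.8000, 3.8000)

F = (-3.2000, -0.8000, 3.8000)
τ = (0.0000, 0.1100, -0.1900)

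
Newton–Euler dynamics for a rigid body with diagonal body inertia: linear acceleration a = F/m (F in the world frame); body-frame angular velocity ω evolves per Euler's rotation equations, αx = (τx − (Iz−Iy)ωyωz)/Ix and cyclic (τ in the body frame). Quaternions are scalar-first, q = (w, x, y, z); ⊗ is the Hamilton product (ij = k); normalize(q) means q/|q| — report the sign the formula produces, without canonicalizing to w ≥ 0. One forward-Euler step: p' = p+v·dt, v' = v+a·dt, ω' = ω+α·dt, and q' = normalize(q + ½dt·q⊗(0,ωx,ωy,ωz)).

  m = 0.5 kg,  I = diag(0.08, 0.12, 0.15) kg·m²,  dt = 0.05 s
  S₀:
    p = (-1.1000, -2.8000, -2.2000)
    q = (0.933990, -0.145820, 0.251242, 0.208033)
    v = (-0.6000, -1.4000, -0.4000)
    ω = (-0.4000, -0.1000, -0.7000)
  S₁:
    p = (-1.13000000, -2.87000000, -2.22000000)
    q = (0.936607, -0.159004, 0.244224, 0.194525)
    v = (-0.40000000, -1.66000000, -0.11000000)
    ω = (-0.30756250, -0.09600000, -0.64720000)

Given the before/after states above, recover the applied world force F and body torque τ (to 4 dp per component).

rate change Δω = (0.09243750, 0.00400000, 0.05280000)
τ = I·(Δω/dt) + ω₀×(Iω₀) = (0.1500, -0.0100, 0.1600)
v₁ − v₀ = (0.20000000, -0.26000000, 0.29000000)
F = m·Δv/dt = (2.0000, -2.6000, 2.9000)

F = (2.0000, -2.6000, 2.9000)
τ = (0.1500, -0.0100, 0.1600)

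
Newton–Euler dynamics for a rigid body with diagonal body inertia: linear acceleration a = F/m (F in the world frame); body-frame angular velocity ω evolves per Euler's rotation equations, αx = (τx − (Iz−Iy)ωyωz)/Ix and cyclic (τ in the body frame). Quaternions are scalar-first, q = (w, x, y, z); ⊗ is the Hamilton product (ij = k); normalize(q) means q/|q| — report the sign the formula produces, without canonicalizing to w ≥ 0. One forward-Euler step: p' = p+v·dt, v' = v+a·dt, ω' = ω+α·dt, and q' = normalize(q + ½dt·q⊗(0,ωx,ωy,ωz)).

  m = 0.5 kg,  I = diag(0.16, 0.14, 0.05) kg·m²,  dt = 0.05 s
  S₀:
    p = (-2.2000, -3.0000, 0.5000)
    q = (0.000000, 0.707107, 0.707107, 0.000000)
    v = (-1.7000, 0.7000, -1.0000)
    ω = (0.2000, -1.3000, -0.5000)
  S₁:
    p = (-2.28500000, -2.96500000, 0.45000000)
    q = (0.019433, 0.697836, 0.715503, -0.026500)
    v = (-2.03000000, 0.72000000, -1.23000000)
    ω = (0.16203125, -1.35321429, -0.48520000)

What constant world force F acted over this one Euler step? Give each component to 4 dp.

F = (-3.3000, 0.2000, -2.3000)

velocity change Δv = (-0.33000000, 0.02000000, -0.23000000)
m·(v₁−v₀)/dt = (-3.3000, 0.2000, -2.3000)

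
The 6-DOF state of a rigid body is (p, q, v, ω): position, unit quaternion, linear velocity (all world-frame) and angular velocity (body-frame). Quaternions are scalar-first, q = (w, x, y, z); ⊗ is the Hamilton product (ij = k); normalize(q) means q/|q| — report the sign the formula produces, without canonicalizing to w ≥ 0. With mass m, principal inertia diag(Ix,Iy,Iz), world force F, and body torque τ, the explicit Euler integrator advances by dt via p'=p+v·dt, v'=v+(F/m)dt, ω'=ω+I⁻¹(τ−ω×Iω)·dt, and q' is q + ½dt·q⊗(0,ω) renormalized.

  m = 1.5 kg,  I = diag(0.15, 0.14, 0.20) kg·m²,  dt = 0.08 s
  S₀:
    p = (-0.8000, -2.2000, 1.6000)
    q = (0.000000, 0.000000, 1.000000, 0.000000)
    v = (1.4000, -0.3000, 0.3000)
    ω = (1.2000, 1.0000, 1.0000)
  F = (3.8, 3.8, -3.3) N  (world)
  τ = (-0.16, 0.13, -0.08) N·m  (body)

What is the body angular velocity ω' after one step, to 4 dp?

ω×(Iω) gyroscopic = (0.0600, -0.0600, -0.0120)
(τ − ω×Iω)/I = (-1.4667, 1.3571, -0.3400)
ω' = ω + α·dt = (1.0827, 1.1086, 0.9728)

ω' = (1.0827, 1.1086, 0.9728)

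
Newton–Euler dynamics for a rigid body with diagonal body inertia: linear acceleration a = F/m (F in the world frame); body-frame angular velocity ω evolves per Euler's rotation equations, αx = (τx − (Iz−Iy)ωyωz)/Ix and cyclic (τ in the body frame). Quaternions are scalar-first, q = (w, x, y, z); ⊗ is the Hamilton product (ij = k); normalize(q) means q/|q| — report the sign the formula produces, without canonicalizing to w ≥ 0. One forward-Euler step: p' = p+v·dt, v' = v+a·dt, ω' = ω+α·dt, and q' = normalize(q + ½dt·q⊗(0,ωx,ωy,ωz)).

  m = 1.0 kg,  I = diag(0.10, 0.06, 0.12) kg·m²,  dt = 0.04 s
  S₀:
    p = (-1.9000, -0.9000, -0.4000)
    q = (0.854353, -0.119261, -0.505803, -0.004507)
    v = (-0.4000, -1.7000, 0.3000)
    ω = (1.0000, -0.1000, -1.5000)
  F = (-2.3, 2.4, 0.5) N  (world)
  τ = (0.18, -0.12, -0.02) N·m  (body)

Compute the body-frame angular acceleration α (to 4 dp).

gyro term ω×Iω = (0.0090, 0.0300, 0.0040)
(τ − ω×Iω)/I = (1.7100, -2.5000, -0.2000)

α = (1.7100, -2.5000, -0.2000)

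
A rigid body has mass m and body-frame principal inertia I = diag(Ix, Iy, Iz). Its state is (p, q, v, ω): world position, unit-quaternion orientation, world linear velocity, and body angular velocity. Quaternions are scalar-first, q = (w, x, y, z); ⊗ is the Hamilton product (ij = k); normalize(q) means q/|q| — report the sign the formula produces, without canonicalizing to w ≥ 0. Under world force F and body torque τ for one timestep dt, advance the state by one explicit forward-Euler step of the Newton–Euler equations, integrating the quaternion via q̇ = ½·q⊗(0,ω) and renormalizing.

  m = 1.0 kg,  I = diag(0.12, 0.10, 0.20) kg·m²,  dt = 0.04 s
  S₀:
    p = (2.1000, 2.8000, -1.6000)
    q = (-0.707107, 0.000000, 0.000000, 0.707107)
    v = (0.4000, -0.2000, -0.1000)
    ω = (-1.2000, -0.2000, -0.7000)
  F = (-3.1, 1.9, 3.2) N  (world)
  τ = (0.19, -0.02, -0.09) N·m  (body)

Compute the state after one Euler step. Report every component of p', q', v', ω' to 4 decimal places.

p' = p + v·dt = (2.1160, 2.7920, -1.6040)
v' = v + a·dt = (0.2760, -0.1240, 0.0280)
(τ − ω×Iω)/I = (1.4667, 0.4720, -0.4260)
ω + α·dt = (-1.1413, -0.1811, -0.7170)
Hamilton product q⊗(0,ω) = (0.4949749, 0.9899498, -0.7071070, 0.4949749)
updated quaternion q' = (-0.6969, 0.0198, -0.0141, 0.7167)

p' = (2.1160, 2.7920, -1.6040)
q' = (-0.6969, 0.0198, -0.0141, 0.7167)
v' = (0.2760, -0.1240, 0.0280)
ω' = (-1.1413, -0.1811, -0.7170)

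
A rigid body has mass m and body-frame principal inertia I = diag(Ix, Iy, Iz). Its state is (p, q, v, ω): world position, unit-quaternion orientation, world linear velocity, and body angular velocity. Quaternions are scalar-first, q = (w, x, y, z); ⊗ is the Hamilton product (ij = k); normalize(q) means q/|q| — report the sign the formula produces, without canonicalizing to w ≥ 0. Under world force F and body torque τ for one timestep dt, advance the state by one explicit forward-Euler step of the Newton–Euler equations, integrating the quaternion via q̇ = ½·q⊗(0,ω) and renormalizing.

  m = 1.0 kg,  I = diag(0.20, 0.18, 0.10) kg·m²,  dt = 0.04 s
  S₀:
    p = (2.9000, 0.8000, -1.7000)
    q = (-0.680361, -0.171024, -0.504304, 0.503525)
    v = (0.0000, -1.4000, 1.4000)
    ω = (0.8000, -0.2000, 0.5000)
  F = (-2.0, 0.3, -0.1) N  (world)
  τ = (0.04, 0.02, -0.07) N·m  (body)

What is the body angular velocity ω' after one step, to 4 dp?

(τ − ω×Iω)/I = (0.1600, -0.1111, -0.7320)
ω + α·dt = (0.8064, -0.2044, 0.4707)

ω' = (0.8064, -0.2044, 0.4707)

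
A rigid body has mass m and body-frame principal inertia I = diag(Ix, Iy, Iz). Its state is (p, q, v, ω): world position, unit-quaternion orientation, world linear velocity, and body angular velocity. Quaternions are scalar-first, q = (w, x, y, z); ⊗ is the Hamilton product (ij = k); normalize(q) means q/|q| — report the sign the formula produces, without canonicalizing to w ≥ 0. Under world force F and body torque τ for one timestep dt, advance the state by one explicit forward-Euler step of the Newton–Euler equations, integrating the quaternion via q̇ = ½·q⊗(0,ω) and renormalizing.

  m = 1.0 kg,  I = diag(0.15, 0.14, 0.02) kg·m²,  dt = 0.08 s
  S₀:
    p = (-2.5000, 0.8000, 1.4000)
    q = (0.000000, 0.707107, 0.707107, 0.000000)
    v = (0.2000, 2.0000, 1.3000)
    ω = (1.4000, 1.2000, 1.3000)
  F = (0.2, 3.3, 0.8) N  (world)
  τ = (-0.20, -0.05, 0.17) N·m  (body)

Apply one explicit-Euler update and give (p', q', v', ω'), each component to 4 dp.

p' = (-2.4840, 0.9600, 1.5040)
q' = (-0.0732, 0.7409, 0.6676, -0.0056)
v' = (0.2160, 2.2640, 1.3640)
ω' = (1.3932, 1.0362, 2.0472)

α = I⁻¹(τ − ω×Iω) = (-0.0853, -2.0471, 9.3400)
ω' = ω + α·dt = (1.3932, 1.0362, 2.0472)
q⊗(0,ω) = (-1.8384782, 0.9192391, -0.9192391, -0.1414214)
q' = normalize(q + ½dt·q⊗(0,ω)) = (-0.0732, 0.7409, 0.6676, -0.0056)
new position p' = (-2.4840, 0.9600, 1.5040)
v + (F/m)dt = (0.2160, 2.2640, 1.3640)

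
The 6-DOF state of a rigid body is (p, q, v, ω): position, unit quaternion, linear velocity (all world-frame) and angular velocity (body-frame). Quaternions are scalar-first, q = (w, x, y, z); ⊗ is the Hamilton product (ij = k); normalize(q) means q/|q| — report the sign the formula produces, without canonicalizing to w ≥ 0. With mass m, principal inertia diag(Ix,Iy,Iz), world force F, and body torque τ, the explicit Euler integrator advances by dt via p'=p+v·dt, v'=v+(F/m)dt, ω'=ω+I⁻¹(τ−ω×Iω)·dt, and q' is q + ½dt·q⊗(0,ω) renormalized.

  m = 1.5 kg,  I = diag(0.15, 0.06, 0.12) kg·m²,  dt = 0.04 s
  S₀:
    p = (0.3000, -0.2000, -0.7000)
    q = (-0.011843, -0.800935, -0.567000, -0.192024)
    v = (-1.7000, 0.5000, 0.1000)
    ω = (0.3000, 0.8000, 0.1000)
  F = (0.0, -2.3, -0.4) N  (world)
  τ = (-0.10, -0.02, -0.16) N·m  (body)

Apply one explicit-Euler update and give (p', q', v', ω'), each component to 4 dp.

angular accel α = (-0.6987, -0.3483, -1.1533)
ω' = ω + α·dt = (0.2721, 0.7861, 0.0539)
2q̇ = q⊗(0,ω) = (0.7130829, 0.0933663, 0.0130119, -0.4718323)
updated quaternion q' = (0.0024, -0.7989, -0.5667, -0.2014)
a = F/m = (0.0000, -1.5333, -0.2667)
new position p' = (0.2320, -0.1800, -0.6960)
v' = v + a·dt = (-1.7000, 0.4387, 0.0893)

p' = (0.2320, -0.1800, -0.6960)
q' = (0.0024, -0.7989, -0.5667, -0.2014)
v' = (-1.7000, 0.4387, 0.0893)
ω' = (0.2721, 0.7861, 0.0539)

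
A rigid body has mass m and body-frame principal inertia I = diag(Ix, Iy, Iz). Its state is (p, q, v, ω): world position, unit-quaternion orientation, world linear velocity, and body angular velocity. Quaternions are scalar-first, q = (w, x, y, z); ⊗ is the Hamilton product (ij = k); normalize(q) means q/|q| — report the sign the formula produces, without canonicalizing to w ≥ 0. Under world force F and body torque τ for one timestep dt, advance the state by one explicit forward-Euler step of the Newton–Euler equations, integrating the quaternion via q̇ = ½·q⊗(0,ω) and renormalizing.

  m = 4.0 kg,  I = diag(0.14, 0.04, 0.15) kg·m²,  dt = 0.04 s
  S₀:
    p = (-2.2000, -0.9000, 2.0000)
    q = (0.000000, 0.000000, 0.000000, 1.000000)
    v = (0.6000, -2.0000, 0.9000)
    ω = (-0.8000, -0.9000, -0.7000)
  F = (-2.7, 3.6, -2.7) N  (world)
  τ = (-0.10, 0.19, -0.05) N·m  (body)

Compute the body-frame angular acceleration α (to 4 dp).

α = (-1.2093, 4.8900, 0.1467)

ω×(Iω) gyroscopic = (0.0693, -0.0056, -0.0720)
α = I⁻¹(τ − ω×Iω) = (-1.2093, 4.8900, 0.1467)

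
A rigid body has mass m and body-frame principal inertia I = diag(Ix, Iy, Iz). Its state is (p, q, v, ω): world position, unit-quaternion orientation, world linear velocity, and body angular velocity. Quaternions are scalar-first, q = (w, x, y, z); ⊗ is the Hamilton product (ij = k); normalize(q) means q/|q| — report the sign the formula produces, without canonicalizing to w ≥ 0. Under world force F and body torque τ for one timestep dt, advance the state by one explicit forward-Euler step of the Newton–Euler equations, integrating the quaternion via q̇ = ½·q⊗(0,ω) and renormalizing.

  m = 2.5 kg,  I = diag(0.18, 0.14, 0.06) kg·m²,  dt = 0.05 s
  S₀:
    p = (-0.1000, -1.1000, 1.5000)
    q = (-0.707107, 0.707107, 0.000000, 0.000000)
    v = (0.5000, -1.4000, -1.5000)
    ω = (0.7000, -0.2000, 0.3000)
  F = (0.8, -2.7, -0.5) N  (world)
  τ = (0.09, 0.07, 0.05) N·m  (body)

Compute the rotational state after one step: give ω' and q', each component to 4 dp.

precession coupling ω×(Iω) = (0.0048, 0.0252, 0.0056)
angular accel α = (0.4733, 0.3200, 0.7400)
ω' = ω + α·dt = (0.7237, -0.1840, 0.3370)
Hamilton product q⊗(0,ω) = (-0.4949749, -0.4949749, -0.0707107, -0.3535535)
q + ½dt·q⊗(0,ω), renormalized = (-0.7193, 0.6946, -0.0018, -0.0088)

ω' = (0.7237, -0.1840, 0.3370)
q' = (-0.7193, 0.6946, -0.0018, -0.0088)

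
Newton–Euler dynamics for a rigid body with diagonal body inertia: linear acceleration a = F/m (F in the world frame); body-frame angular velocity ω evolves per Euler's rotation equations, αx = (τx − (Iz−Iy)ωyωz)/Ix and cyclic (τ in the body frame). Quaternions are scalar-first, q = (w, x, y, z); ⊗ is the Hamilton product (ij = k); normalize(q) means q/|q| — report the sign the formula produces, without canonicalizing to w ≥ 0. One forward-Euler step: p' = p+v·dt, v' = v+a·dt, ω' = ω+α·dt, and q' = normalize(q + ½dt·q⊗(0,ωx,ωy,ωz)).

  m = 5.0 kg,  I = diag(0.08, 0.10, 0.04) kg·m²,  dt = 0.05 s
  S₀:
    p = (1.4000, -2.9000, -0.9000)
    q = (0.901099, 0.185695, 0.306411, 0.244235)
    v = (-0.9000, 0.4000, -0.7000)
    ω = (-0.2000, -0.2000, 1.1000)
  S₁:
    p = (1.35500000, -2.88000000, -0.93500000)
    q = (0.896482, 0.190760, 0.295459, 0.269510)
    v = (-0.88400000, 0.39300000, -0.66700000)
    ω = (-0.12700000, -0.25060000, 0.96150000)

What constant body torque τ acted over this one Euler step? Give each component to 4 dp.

τ = (0.1300, -0.1100, -0.1100)

ω₁ − ω₀ = (0.07300000, -0.05060000, -0.13850000)
ω₀×(Iω₀) = (0.0132, -0.0088, 0.0008)
I·α + gyro = (0.1300, -0.1100, -0.1100)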